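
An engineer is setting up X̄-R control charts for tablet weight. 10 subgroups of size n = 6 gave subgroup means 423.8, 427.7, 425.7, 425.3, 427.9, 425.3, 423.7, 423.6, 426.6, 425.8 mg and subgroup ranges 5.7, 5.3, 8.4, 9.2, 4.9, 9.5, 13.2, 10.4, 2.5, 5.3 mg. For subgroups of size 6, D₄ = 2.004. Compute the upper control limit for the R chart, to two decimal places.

14.91

R̄ = (5.7 + 5.3 + 8.4 + 9.2 + 4.9 + 9.5 + 13.2 + 10.4 + 2.5 + 5.3) / 10 = 74.4000 / 10 = 7.4400
UCL_R = D₄·R̄ = 2.004 × 7.4400 = 14.9098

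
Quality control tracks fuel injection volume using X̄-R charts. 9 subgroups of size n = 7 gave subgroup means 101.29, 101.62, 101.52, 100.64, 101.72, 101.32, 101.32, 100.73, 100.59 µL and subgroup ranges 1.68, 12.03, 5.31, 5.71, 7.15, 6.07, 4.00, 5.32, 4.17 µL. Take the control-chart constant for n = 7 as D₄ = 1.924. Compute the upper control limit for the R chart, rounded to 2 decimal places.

R̄ = (1.68 + 12.03 + 5.31 + 5.71 + 7.15 + 6.07 + 4.00 + 5.32 + 4.17) / 9 = 51.4400 / 9 = 5.7156
UCL_R = D₄·R̄ = 1.924 × 5.7156 = 10.9967

11.00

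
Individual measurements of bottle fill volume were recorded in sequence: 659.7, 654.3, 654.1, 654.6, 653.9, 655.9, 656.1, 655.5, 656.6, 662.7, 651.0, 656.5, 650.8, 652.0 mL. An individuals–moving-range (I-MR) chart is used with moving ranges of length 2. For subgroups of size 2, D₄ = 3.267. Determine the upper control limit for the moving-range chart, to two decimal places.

10.28

Moving ranges: 5.4, 0.2, 0.5, 0.7, 2.0, 0.2, 0.6, 1.1, 6.1, 11.7, 5.5, 5.7, 1.2; M̄R̄ = 40.9000 / 13 = 3.1462
UCL_MR = D₄·M̄R̄ = 3.267 × 3.1462 = 10.2785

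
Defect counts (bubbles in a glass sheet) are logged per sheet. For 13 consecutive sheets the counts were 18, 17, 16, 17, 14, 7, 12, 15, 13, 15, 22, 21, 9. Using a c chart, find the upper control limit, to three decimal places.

26.726

c̄ = (18 + 17 + 16 + 17 + 14 + 7 + 12 + 15 + 13 + 15 + 22 + 21 + 9) / 13 = 196 / 13 = 15.0769
UCL = c̄ + 3√c̄ = 15.0769 + 3 × √15.0769 = 15.0769 + 3 × 3.8829 = 26.7256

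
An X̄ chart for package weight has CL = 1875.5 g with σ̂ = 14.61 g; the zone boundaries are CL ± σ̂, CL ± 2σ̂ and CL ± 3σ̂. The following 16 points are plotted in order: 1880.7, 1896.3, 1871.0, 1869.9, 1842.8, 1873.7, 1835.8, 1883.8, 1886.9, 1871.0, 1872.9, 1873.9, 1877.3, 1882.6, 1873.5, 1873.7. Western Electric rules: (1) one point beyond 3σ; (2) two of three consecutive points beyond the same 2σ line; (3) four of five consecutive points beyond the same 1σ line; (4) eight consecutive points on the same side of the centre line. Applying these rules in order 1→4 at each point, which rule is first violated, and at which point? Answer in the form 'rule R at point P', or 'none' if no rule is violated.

Zone of each point (C = within 1σ̂, B = 1σ̂–2σ̂, A = 2σ̂–3σ̂, * = beyond 3σ̂; sign = side of CL): 1:+C, 2:+B, 3:-C, 4:-C, 5:-A, 6:-C, 7:-A, 8:+C, 9:+C, 10:-C, 11:-C, 12:-C, 13:+C, 14:+C, 15:-C, 16:-C
Rule 2 (two of three consecutive points beyond the same 2σ limit) is satisfied at point 7.

rule 2 at point 7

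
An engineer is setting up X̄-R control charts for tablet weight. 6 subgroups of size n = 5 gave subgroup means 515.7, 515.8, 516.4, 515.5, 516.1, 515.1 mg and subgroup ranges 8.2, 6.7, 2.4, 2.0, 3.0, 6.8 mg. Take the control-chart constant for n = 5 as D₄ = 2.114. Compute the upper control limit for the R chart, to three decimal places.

R̄ = (8.2 + 6.7 + 2.4 + 2.0 + 3.0 + 6.8) / 6 = 29.1000 / 6 = 4.8500
UCL_R = D₄·R̄ = 2.114 × 4.8500 = 10.2529

10.253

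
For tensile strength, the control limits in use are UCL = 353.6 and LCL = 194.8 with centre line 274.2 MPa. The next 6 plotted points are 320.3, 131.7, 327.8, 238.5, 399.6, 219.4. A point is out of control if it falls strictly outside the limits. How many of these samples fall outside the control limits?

Compare each point to [194.8, 353.6]: sample 2 = 131.7 < LCL; sample 5 = 399.6 > UCL.

2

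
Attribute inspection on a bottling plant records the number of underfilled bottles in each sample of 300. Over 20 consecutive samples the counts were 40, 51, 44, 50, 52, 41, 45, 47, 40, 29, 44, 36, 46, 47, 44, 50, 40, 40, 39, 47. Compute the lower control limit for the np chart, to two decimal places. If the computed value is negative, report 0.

p̄ = Σdᵢ / (k·n) = 872 / (20 × 300) = 0.14533
LCL = np̄ − 3·√(np̄(1−p̄)) = 43.6000 − 3 × 6.1044 = 25.2869

25.29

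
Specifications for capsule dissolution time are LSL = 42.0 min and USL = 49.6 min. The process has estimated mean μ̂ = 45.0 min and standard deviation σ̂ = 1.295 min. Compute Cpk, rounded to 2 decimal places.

0.77

Cpu = (USL − μ̂) / (3σ̂) = (49.6 − 45.0) / (3 × 1.295) = 1.1840; Cpl = (μ̂ − LSL) / (3σ̂) = (45.0 − 42.0) / (3 × 1.295) = 0.7722; Cpk = min(Cpu, Cpl) = 0.7722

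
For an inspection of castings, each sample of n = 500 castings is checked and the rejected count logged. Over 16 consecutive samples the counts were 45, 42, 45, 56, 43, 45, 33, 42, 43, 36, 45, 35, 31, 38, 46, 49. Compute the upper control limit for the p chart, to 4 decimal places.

p̄ = Σdᵢ / (k·n) = 674 / (16 × 500) = 0.08425
UCL = p̄ + 3·√(p̄(1−p̄)/n) = 0.08425 + 3 × √(0.08425×0.91575/500) = 0.08425 + 3 × 0.01242 = 0.12152

0.1215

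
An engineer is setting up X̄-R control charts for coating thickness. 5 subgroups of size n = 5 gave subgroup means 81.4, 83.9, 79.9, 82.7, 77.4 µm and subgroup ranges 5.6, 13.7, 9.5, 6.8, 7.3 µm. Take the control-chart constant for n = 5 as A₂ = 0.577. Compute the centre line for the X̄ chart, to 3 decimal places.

X̄̄ = (81.4 + 83.9 + 79.9 + 82.7 + 77.4) / 5 = 405.3000 / 5 = 81.0600
CL = X̄̄ = 81.0600

81.060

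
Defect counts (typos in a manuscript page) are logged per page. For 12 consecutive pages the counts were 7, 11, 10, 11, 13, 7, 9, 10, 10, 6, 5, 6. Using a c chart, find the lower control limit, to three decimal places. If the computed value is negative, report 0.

0.000

c̄ = (7 + 11 + 10 + 11 + 13 + 7 + 9 + 10 + 10 + 6 + 5 + 6) / 12 = 105 / 12 = 8.7500
LCL = c̄ − 3√c̄ = 8.7500 − 3 × 2.9580 = -0.1241 → 0 (cannot be negative)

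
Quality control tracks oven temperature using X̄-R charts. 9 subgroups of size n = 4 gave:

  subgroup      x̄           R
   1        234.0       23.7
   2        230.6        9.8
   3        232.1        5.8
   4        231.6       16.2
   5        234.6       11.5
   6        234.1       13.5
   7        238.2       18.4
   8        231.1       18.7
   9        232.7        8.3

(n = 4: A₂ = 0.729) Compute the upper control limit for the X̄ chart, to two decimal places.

243.42

X̄̄ = (234.0 + 230.6 + 232.1 + 231.6 + 234.6 + 234.1 + 238.2 + 231.1 + 232.7) / 9 = 2099.0000 / 9 = 233.2222
R̄ = (23.7 + 9.8 + 5.8 + 16.2 + 11.5 + 13.5 + 18.4 + 18.7 + 8.3) / 9 = 125.9000 / 9 = 13.9889
UCL = X̄̄ + A₂·R̄ = 233.2222 + 0.729 × 13.9889 = 243.4201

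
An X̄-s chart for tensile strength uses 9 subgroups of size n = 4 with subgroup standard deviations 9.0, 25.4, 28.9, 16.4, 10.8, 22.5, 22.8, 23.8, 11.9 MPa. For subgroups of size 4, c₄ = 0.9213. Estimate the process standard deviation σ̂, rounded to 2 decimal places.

s̄ = (9.0 + 25.4 + 28.9 + 16.4 + 10.8 + 22.5 + 22.8 + 23.8 + 11.9) / 9 = 19.0556
σ̂ = s̄ / c₄ = 19.0556 / 0.9213 = 20.6833

20.68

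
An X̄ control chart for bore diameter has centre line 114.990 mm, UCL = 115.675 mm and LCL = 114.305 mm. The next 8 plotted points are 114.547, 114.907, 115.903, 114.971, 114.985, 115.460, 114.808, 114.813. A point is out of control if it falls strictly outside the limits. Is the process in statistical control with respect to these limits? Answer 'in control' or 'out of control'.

out of control

Compare each point to [114.305, 115.675]: sample 3 = 115.903 > UCL.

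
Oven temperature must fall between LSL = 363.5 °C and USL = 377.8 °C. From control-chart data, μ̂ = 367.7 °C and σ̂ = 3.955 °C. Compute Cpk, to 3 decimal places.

0.354

Cpu = (USL − μ̂) / (3σ̂) = (377.8 − 367.7) / (3 × 3.955) = 0.8512; Cpl = (μ̂ − LSL) / (3σ̂) = (367.7 − 363.5) / (3 × 3.955) = 0.3540; Cpk = min(Cpu, Cpl) = 0.3540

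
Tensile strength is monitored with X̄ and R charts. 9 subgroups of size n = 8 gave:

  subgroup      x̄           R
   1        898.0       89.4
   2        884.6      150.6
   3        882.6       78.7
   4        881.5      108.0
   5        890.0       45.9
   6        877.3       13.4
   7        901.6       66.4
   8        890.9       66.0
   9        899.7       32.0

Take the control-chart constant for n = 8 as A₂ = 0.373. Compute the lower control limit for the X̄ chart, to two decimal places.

862.62

X̄̄ = (898.0 + 884.6 + 882.6 + 881.5 + 890.0 + 877.3 + 901.6 + 890.9 + 899.7) / 9 = 8006.2000 / 9 = 889.5778
R̄ = (89.4 + 150.6 + 78.7 + 108.0 + 45.9 + 13.4 + 66.4 + 66.0 + 32.0) / 9 = 650.4000 / 9 = 72.2667
LCL = X̄̄ − A₂·R̄ = 889.5778 − 0.373 × 72.2667 = 862.6223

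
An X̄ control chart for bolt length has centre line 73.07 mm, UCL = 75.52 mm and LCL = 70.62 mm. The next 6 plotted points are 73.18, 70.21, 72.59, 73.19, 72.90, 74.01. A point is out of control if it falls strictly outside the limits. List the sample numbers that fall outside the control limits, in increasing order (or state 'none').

Compare each point to [70.62, 75.52]: sample 2 = 70.21 < LCL.

2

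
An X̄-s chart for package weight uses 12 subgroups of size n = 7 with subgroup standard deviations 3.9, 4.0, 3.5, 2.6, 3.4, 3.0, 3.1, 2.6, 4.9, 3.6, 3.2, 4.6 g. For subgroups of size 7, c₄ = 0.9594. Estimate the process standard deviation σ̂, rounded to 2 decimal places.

s̄ = (3.9 + 4.0 + 3.5 + 2.6 + 3.4 + 3.0 + 3.1 + 2.6 + 4.9 + 3.6 + 3.2 + 4.6) / 12 = 3.5333
σ̂ = s̄ / c₄ = 3.5333 / 0.9594 = 3.6829

3.68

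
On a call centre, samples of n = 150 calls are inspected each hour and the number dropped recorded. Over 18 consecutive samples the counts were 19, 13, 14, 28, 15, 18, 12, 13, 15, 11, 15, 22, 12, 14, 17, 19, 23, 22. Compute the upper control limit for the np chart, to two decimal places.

p̄ = Σdᵢ / (k·n) = 302 / (18 × 150) = 0.11185
UCL = np̄ + 3·√(np̄(1−p̄)) = 16.7778 + 3 × √(16.7778×0.88815) = 16.7778 + 3 × 3.8602 = 28.3584

28.36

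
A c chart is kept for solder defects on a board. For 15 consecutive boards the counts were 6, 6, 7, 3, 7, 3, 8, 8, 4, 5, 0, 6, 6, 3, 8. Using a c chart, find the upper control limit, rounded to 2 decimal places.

12.26

c̄ = (6 + 6 + 7 + 3 + 7 + 3 + 8 + 8 + 4 + 5 + 0 + 6 + 6 + 3 + 8) / 15 = 80 / 15 = 5.3333
UCL = c̄ + 3√c̄ = 5.3333 + 3 × √5.3333 = 5.3333 + 3 × 2.3094 = 12.2615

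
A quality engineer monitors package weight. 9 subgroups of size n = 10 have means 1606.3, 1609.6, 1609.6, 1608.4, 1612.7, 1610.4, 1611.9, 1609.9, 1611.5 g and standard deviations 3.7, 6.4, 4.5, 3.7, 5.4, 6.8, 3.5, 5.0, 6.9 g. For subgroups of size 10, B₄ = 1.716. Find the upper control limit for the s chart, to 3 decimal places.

s̄ = (3.7 + 6.4 + 4.5 + 3.7 + 5.4 + 6.8 + 3.5 + 5.0 + 6.9) / 9 = 5.1000
UCL_s = B₄·s̄ = 1.716 × 5.1000 = 8.7516

8.752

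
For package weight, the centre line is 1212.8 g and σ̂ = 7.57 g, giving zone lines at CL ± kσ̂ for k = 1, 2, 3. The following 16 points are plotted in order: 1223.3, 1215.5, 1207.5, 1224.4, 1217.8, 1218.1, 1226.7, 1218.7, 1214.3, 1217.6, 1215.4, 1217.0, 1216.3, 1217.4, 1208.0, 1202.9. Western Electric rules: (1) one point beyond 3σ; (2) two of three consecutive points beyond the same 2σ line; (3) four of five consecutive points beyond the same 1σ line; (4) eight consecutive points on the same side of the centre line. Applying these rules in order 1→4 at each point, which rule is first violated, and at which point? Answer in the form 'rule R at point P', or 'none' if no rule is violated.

Zone of each point (C = within 1σ̂, B = 1σ̂–2σ̂, A = 2σ̂–3σ̂, * = beyond 3σ̂; sign = side of CL): 1:+B, 2:+C, 3:-C, 4:+B, 5:+C, 6:+C, 7:+B, 8:+C, 9:+C, 10:+C, 11:+C, 12:+C, 13:+C, 14:+C, 15:-C, 16:-B
Rule 4 (eight consecutive points on the same side of the centre line) is satisfied at point 11.

rule 4 at point 11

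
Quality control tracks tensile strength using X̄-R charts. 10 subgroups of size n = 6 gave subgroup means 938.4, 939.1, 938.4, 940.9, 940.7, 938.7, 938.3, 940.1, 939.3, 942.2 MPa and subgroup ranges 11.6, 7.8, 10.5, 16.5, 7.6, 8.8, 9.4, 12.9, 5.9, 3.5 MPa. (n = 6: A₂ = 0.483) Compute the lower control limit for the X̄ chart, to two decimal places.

X̄̄ = (938.4 + 939.1 + 938.4 + 940.9 + 940.7 + 938.7 + 938.3 + 940.1 + 939.3 + 942.2) / 10 = 9396.1000 / 10 = 939.6100
R̄ = (11.6 + 7.8 + 10.5 + 16.5 + 7.6 + 8.8 + 9.4 + 12.9 + 5.9 + 3.5) / 10 = 94.5000 / 10 = 9.4500
LCL = X̄̄ − A₂·R̄ = 939.6100 − 0.483 × 9.4500 = 935.0457

935.05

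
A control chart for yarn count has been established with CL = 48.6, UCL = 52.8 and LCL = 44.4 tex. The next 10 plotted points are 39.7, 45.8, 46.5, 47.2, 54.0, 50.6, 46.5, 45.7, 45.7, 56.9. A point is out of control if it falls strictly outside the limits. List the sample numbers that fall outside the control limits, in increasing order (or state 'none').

1, 5, 10

Compare each point to [44.4, 52.8]: sample 1 = 39.7 < LCL; sample 5 = 54.0 > UCL; sample 10 = 56.9 > UCL.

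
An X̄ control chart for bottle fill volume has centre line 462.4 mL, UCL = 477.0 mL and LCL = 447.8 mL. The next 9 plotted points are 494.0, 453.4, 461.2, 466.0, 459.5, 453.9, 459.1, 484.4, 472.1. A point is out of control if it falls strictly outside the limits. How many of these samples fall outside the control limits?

2

Compare each point to [447.8, 477.0]: sample 1 = 494.0 > UCL; sample 8 = 484.4 > UCL.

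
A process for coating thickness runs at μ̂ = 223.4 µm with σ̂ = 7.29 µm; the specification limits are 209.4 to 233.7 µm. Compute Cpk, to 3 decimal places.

Cpu = (USL − μ̂) / (3σ̂) = (233.7 − 223.4) / (3 × 7.29) = 0.4710; Cpl = (μ̂ − LSL) / (3σ̂) = (223.4 − 209.4) / (3 × 7.29) = 0.6401; Cpk = min(Cpu, Cpl) = 0.4710

0.471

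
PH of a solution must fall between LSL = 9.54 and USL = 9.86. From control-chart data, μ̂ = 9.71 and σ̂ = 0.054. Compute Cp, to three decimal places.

Cp = (USL − LSL) / (6σ̂) = (9.86 − 9.54) / (6 × 0.054) = 0.3200 / 0.3240 = 0.9877

0.988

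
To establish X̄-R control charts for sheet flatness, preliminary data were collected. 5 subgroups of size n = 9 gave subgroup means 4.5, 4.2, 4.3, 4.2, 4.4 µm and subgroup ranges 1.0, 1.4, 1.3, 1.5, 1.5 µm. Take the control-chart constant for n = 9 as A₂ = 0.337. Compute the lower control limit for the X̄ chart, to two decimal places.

X̄̄ = (4.5 + 4.2 + 4.3 + 4.2 + 4.4) / 5 = 21.6000 / 5 = 4.3200
R̄ = (1.0 + 1.4 + 1.3 + 1.5 + 1.5) / 5 = 6.7000 / 5 = 1.3400
LCL = X̄̄ − A₂·R̄ = 4.3200 − 0.337 × 1.3400 = 3.8684

3.87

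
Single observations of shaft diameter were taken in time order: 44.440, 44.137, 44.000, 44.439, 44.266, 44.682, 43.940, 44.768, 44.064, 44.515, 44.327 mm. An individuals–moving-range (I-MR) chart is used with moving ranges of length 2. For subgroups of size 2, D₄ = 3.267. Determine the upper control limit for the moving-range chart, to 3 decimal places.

1.431

Moving ranges: 0.303, 0.137, 0.439, 0.173, 0.416, 0.742, 0.828, 0.704, 0.451, 0.188; M̄R̄ = 4.3810 / 10 = 0.4381
UCL_MR = D₄·M̄R̄ = 3.267 × 0.4381 = 1.4313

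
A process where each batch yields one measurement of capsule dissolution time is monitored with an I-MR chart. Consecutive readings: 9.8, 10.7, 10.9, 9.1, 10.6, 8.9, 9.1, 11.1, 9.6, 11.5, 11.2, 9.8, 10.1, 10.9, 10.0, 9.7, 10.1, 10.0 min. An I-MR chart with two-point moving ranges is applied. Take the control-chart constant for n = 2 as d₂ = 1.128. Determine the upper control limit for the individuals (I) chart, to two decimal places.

12.71

X̄ = (9.8 + 10.7 + 10.9 + 9.1 + 10.6 + 8.9 + 9.1 + 11.1 + 9.6 + 11.5 + 11.2 + 9.8 + 10.1 + 10.9 + 10.0 + 9.7 + 10.1 + 10.0) / 18 = 10.1722
Moving ranges: 0.9, 0.2, 1.8, 1.5, 1.7, 0.2, 2.0, 1.5, 1.9, 0.3, 1.4, 0.3, 0.8, 0.9, 0.3, 0.4, 0.1; M̄R̄ = 16.2000 / 17 = 0.9529
UCL = X̄ + 3·M̄R̄/d₂ = 10.1722 + 3 × 0.9529 / 1.128 = 12.7066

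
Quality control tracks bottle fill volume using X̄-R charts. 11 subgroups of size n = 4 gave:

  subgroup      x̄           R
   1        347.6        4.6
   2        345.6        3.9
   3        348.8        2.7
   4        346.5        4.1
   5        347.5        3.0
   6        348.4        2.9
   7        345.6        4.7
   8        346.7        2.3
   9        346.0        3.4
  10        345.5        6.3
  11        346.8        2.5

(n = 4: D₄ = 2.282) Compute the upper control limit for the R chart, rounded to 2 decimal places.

8.38

R̄ = (4.6 + 3.9 + 2.7 + 4.1 + 3.0 + 2.9 + 4.7 + 2.3 + 3.4 + 6.3 + 2.5) / 11 = 40.4000 / 11 = 3.6727
UCL_R = D₄·R̄ = 2.282 × 3.6727 = 8.3812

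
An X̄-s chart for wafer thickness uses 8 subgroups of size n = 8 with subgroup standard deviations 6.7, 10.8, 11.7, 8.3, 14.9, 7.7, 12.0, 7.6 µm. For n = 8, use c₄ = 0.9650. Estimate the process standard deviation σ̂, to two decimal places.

s̄ = (6.7 + 10.8 + 11.7 + 8.3 + 14.9 + 7.7 + 12.0 + 7.6) / 8 = 9.9625
σ̂ = s̄ / c₄ = 9.9625 / 0.9650 = 10.3238

10.32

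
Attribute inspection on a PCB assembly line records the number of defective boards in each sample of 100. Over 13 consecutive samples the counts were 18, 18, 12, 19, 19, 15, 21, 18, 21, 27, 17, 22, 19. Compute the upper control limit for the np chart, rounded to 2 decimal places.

30.67

p̄ = Σdᵢ / (k·n) = 246 / (13 × 100) = 0.18923
UCL = np̄ + 3·√(np̄(1−p̄)) = 18.9231 + 3 × √(18.9231×0.81077) = 18.9231 + 3 × 3.9169 = 30.6738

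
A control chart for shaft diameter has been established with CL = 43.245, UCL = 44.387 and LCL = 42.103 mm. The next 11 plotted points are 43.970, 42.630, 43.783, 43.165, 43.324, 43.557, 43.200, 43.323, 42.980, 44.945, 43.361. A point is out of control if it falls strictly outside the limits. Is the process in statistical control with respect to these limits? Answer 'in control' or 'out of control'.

out of control

Compare each point to [42.103, 44.387]: sample 10 = 44.945 > UCL.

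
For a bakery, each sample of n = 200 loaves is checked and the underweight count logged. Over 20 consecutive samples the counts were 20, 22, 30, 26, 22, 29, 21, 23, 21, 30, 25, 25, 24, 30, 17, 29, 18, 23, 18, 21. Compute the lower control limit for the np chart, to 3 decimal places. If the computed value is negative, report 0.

p̄ = Σdᵢ / (k·n) = 474 / (20 × 200) = 0.11850
LCL = np̄ − 3·√(np̄(1−p̄)) = 23.7000 − 3 × 4.5707 = 9.9878

9.988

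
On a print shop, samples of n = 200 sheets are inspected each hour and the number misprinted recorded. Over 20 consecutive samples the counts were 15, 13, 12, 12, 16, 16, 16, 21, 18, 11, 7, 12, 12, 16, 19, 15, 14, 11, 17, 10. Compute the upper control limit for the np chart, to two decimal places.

p̄ = Σdᵢ / (k·n) = 283 / (20 × 200) = 0.07075
UCL = np̄ + 3·√(np̄(1−p̄)) = 14.1500 + 3 × √(14.1500×0.92925) = 14.1500 + 3 × 3.6261 = 25.0284

25.03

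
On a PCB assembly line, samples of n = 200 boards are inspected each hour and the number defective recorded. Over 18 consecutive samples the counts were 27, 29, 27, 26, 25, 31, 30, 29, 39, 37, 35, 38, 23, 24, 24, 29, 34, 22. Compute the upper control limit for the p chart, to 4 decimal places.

p̄ = Σdᵢ / (k·n) = 529 / (18 × 200) = 0.14694
UCL = p̄ + 3·√(p̄(1−p̄)/n) = 0.14694 + 3 × √(0.14694×0.85306/200) = 0.14694 + 3 × 0.02504 = 0.22205

0.2220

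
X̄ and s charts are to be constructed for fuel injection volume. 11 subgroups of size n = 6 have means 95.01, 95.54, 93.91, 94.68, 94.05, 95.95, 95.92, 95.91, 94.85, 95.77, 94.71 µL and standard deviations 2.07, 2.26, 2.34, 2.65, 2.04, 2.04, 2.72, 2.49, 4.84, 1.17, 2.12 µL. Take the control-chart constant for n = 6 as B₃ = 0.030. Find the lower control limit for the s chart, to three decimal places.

0.073

s̄ = (2.07 + 2.26 + 2.34 + 2.65 + 2.04 + 2.04 + 2.72 + 2.49 + 4.84 + 1.17 + 2.12) / 11 = 2.4309
LCL_s = B₃·s̄ = 0.030 × 2.4309 = 0.0729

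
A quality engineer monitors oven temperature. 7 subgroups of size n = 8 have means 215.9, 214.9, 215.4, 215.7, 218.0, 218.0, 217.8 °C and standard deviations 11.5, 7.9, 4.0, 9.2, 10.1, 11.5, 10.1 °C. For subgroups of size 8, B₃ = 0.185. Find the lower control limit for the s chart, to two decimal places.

1.70

s̄ = (11.5 + 7.9 + 4.0 + 9.2 + 10.1 + 11.5 + 10.1) / 7 = 9.1857
LCL_s = B₃·s̄ = 0.185 × 9.1857 = 1.6994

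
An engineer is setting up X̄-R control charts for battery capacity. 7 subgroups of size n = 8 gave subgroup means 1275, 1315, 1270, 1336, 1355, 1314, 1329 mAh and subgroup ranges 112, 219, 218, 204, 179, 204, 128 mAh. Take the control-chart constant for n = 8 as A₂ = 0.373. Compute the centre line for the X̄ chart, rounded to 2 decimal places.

1313.43

X̄̄ = (1275 + 1315 + 1270 + 1336 + 1355 + 1314 + 1329) / 7 = 9194.0000 / 7 = 1313.4286
CL = X̄̄ = 1313.4286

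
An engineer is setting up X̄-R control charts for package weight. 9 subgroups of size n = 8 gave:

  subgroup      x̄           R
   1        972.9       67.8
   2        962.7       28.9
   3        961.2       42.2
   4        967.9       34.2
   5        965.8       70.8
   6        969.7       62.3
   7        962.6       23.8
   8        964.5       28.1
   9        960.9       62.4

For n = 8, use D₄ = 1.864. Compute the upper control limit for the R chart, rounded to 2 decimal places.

R̄ = (67.8 + 28.9 + 42.2 + 34.2 + 70.8 + 62.3 + 23.8 + 28.1 + 62.4) / 9 = 420.5000 / 9 = 46.7222
UCL_R = D₄·R̄ = 1.864 × 46.7222 = 87.0902

87.09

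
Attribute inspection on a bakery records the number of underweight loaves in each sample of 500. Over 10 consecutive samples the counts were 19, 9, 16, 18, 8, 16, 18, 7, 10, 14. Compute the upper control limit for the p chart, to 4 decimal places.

0.0487

p̄ = Σdᵢ / (k·n) = 135 / (10 × 500) = 0.02700
UCL = p̄ + 3·√(p̄(1−p̄)/n) = 0.02700 + 3 × √(0.02700×0.97300/500) = 0.02700 + 3 × 0.00725 = 0.04875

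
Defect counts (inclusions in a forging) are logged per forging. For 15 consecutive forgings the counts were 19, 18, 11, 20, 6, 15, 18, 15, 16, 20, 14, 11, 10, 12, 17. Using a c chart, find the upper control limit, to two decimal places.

26.34

c̄ = (19 + 18 + 11 + 20 + 6 + 15 + 18 + 15 + 16 + 20 + 14 + 11 + 10 + 12 + 17) / 15 = 222 / 15 = 14.8000
UCL = c̄ + 3√c̄ = 14.8000 + 3 × √14.8000 = 14.8000 + 3 × 3.8471 = 26.3412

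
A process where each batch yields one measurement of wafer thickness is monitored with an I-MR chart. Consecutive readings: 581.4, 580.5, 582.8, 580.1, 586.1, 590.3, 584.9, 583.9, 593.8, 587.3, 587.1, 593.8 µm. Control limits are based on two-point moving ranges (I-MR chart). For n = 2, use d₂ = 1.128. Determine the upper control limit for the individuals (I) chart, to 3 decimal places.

X̄ = (581.4 + 580.5 + 582.8 + 580.1 + 586.1 + 590.3 + 584.9 + 583.9 + 593.8 + 587.3 + 587.1 + 593.8) / 12 = 586.0000
Moving ranges: 0.9, 2.3, 2.7, 6.0, 4.2, 5.4, 1.0, 9.9, 6.5, 0.2, 6.7; M̄R̄ = 45.8000 / 11 = 4.1636
UCL = X̄ + 3·M̄R̄/d₂ = 586.0000 + 3 × 4.1636 / 1.128 = 597.0735

597.074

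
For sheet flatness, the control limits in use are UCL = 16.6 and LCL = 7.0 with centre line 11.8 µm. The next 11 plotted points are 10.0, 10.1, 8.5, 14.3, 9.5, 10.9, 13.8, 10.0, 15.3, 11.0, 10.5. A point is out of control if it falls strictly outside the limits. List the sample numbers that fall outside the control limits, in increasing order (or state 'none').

none

All 11 points lie within [7.0, 16.6].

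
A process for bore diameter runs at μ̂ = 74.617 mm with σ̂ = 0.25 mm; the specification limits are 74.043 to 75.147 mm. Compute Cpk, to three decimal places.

Cpu = (USL − μ̂) / (3σ̂) = (75.147 − 74.617) / (3 × 0.25) = 0.7067; Cpl = (μ̂ − LSL) / (3σ̂) = (74.617 − 74.043) / (3 × 0.25) = 0.7653; Cpk = min(Cpu, Cpl) = 0.7067

0.707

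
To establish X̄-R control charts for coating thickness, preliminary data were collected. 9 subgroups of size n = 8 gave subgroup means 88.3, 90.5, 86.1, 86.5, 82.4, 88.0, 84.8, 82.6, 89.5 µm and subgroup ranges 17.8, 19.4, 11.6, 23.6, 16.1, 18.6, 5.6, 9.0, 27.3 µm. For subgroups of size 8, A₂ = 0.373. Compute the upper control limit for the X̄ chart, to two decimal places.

X̄̄ = (88.3 + 90.5 + 86.1 + 86.5 + 82.4 + 88.0 + 84.8 + 82.6 + 89.5) / 9 = 778.7000 / 9 = 86.5222
R̄ = (17.8 + 19.4 + 11.6 + 23.6 + 16.1 + 18.6 + 5.6 + 9.0 + 27.3) / 9 = 149.0000 / 9 = 16.5556
UCL = X̄̄ + A₂·R̄ = 86.5222 + 0.373 × 16.5556 = 92.6974

92.70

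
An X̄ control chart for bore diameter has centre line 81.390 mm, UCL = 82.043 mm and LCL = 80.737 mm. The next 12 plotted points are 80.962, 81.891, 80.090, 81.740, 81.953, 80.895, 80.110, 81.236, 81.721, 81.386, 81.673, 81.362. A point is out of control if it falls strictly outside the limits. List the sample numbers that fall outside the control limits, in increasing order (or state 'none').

Compare each point to [80.737, 82.043]: sample 3 = 80.090 < LCL; sample 7 = 80.110 < LCL.

3, 7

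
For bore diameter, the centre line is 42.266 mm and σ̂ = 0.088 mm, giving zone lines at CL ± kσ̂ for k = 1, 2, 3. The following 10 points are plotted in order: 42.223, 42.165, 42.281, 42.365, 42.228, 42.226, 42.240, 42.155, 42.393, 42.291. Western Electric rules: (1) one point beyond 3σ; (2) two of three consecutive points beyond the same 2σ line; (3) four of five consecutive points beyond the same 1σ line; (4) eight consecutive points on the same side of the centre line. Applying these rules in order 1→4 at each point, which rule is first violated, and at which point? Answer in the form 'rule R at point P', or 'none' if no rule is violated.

Zone of each point (C = within 1σ̂, B = 1σ̂–2σ̂, A = 2σ̂–3σ̂, * = beyond 3σ̂; sign = side of CL): 1:-C, 2:-B, 3:+C, 4:+B, 5:-C, 6:-C, 7:-C, 8:-B, 9:+B, 10:+C
No rule fires across all 10 points.

none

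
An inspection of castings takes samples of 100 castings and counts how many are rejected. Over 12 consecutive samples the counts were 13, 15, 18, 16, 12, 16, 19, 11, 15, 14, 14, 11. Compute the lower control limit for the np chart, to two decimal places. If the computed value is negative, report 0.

p̄ = Σdᵢ / (k·n) = 174 / (12 × 100) = 0.14500
LCL = np̄ − 3·√(np̄(1−p̄)) = 14.5000 − 3 × 3.5210 = 3.9370

3.94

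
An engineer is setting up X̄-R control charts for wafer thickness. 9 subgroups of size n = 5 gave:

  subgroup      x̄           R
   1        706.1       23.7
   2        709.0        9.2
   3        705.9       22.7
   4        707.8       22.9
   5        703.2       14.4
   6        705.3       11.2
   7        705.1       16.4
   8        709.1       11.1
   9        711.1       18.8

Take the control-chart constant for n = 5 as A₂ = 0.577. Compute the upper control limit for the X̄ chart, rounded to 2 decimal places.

716.60

X̄̄ = (706.1 + 709.0 + 705.9 + 707.8 + 703.2 + 705.3 + 705.1 + 709.1 + 711.1) / 9 = 6362.6000 / 9 = 706.9556
R̄ = (23.7 + 9.2 + 22.7 + 22.9 + 14.4 + 11.2 + 16.4 + 11.1 + 18.8) / 9 = 150.4000 / 9 = 16.7111
UCL = X̄̄ + A₂·R̄ = 706.9556 + 0.577 × 16.7111 = 716.5979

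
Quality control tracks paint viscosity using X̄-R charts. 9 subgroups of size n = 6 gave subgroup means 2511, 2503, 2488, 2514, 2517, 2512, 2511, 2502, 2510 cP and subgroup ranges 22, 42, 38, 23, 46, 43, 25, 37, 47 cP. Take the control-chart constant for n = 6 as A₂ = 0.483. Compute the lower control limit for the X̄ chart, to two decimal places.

2490.22

X̄̄ = (2511 + 2503 + 2488 + 2514 + 2517 + 2512 + 2511 + 2502 + 2510) / 9 = 22568.0000 / 9 = 2507.5556
R̄ = (22 + 42 + 38 + 23 + 46 + 43 + 25 + 37 + 47) / 9 = 323.0000 / 9 = 35.8889
LCL = X̄̄ − A₂·R̄ = 2507.5556 − 0.483 × 35.8889 = 2490.2212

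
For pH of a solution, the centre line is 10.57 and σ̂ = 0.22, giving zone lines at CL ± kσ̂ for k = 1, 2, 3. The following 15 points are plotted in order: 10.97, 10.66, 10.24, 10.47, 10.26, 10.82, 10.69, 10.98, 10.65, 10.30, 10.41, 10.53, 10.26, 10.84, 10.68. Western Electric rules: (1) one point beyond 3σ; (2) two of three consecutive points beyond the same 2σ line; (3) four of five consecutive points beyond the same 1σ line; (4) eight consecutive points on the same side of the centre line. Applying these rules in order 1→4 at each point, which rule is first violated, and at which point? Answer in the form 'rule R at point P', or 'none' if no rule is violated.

none

Zone of each point (C = within 1σ̂, B = 1σ̂–2σ̂, A = 2σ̂–3σ̂, * = beyond 3σ̂; sign = side of CL): 1:+B, 2:+C, 3:-B, 4:-C, 5:-B, 6:+B, 7:+C, 8:+B, 9:+C, 10:-B, 11:-C, 12:-C, 13:-B, 14:+B, 15:+C
No rule fires across all 15 points.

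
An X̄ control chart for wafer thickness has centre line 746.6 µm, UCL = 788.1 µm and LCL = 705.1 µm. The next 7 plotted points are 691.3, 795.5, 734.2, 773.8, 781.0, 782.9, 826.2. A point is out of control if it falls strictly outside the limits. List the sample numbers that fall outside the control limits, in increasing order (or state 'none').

Compare each point to [705.1, 788.1]: sample 1 = 691.3 < LCL; sample 2 = 795.5 > UCL; sample 7 = 826.2 > UCL.

1, 2, 7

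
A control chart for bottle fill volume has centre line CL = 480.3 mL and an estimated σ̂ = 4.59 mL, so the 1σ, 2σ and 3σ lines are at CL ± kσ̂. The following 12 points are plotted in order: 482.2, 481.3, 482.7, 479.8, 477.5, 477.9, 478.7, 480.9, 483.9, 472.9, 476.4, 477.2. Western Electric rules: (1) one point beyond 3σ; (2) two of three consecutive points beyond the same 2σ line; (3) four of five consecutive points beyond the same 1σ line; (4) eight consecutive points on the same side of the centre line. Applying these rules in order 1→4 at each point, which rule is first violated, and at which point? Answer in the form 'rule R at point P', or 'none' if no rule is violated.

none

Zone of each point (C = within 1σ̂, B = 1σ̂–2σ̂, A = 2σ̂–3σ̂, * = beyond 3σ̂; sign = side of CL): 1:+C, 2:+C, 3:+C, 4:-C, 5:-C, 6:-C, 7:-C, 8:+C, 9:+C, 10:-B, 11:-C, 12:-C
No rule fires across all 12 points.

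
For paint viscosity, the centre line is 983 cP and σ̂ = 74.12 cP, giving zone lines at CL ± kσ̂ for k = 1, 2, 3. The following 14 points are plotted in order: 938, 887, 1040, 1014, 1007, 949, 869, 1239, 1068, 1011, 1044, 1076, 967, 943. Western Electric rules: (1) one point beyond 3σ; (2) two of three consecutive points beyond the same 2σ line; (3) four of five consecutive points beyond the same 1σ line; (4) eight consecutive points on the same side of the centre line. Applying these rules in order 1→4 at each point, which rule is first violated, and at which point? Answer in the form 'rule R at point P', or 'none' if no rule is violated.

Zone of each point (C = within 1σ̂, B = 1σ̂–2σ̂, A = 2σ̂–3σ̂, * = beyond 3σ̂; sign = side of CL): 1:-C, 2:-B, 3:+C, 4:+C, 5:+C, 6:-C, 7:-B, 8:+*, 9:+B, 10:+C, 11:+C, 12:+B, 13:-C, 14:-C
Rule 1 (one point beyond the 3σ limits) is satisfied at point 8.

rule 1 at point 8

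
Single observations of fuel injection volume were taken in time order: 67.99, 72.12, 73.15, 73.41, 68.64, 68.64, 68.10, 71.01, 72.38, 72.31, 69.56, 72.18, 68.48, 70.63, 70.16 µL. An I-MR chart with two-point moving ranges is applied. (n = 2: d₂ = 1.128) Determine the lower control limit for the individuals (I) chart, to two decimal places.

65.50

X̄ = (67.99 + 72.12 + 73.15 + 73.41 + 68.64 + 68.64 + 68.10 + 71.01 + 72.38 + 72.31 + 69.56 + 72.18 + 68.48 + 70.63 + 70.16) / 15 = 70.5840
Moving ranges: 4.13, 1.03, 0.26, 4.77, 0.00, 0.54, 2.91, 1.37, 0.07, 2.75, 2.62, 3.70, 2.15, 0.47; M̄R̄ = 26.7700 / 14 = 1.9121
LCL = X̄ − 3·M̄R̄/d₂ = 70.5840 − 3 × 1.9121 / 1.128 = 65.4985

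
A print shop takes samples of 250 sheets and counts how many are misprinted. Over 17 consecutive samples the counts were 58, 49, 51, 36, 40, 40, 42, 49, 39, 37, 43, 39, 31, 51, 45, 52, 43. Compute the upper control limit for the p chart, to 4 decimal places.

p̄ = Σdᵢ / (k·n) = 745 / (17 × 250) = 0.17529
UCL = p̄ + 3·√(p̄(1−p̄)/n) = 0.17529 + 3 × √(0.17529×0.82471/250) = 0.17529 + 3 × 0.02405 = 0.24744

0.2474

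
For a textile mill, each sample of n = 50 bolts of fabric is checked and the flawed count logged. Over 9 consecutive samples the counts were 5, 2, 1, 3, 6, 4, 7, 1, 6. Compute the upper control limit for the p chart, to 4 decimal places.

p̄ = Σdᵢ / (k·n) = 35 / (9 × 50) = 0.07778
UCL = p̄ + 3·√(p̄(1−p̄)/n) = 0.07778 + 3 × √(0.07778×0.92222/50) = 0.07778 + 3 × 0.03788 = 0.19140

0.1914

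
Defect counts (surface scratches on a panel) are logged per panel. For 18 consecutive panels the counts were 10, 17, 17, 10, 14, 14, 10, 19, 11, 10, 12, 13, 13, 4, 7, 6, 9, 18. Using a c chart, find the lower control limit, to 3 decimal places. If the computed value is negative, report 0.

c̄ = (10 + 17 + 17 + 10 + 14 + 14 + 10 + 19 + 11 + 10 + 12 + 13 + 13 + 4 + 7 + 6 + 9 + 18) / 18 = 214 / 18 = 11.8889
LCL = c̄ − 3√c̄ = 11.8889 − 3 × 3.4480 = 1.5448

1.545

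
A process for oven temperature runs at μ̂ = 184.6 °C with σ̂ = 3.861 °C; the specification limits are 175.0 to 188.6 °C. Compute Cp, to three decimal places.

0.587

Cp = (USL − LSL) / (6σ̂) = (188.6 − 175.0) / (6 × 3.861) = 13.6000 / 23.1660 = 0.5871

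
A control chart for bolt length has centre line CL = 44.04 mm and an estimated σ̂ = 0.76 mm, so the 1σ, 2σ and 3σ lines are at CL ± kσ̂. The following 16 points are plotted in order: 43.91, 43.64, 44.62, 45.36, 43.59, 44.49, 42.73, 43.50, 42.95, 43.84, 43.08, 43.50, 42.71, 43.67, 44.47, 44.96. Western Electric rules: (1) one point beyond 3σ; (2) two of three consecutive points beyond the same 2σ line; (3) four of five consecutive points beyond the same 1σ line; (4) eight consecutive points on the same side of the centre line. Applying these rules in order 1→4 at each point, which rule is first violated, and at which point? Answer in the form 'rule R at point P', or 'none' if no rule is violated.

Zone of each point (C = within 1σ̂, B = 1σ̂–2σ̂, A = 2σ̂–3σ̂, * = beyond 3σ̂; sign = side of CL): 1:-C, 2:-C, 3:+C, 4:+B, 5:-C, 6:+C, 7:-B, 8:-C, 9:-B, 10:-C, 11:-B, 12:-C, 13:-B, 14:-C, 15:+C, 16:+B
Rule 4 (eight consecutive points on the same side of the centre line) is satisfied at point 14.

rule 4 at point 14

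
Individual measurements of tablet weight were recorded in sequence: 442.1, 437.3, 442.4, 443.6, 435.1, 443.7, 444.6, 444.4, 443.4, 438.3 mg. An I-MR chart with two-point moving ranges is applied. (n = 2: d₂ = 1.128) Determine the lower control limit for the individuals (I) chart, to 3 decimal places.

X̄ = (442.1 + 437.3 + 442.4 + 443.6 + 435.1 + 443.7 + 444.6 + 444.4 + 443.4 + 438.3) / 10 = 441.4900
Moving ranges: 4.8, 5.1, 1.2, 8.5, 8.6, 0.9, 0.2, 1.0, 5.1; M̄R̄ = 35.4000 / 9 = 3.9333
LCL = X̄ − 3·M̄R̄/d₂ = 441.4900 − 3 × 3.9333 / 1.128 = 431.0290

431.029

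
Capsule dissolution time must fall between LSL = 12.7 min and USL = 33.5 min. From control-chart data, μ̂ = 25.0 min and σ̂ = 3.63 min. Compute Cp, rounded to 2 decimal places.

0.96

Cp = (USL − LSL) / (6σ̂) = (33.5 − 12.7) / (6 × 3.63) = 20.8000 / 21.7800 = 0.9550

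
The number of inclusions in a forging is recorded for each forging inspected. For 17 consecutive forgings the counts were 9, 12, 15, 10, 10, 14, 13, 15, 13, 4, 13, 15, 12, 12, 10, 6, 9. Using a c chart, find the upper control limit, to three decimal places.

21.376

c̄ = (9 + 12 + 15 + 10 + 10 + 14 + 13 + 15 + 13 + 4 + 13 + 15 + 12 + 12 + 10 + 6 + 9) / 17 = 192 / 17 = 11.2941
UCL = c̄ + 3√c̄ = 11.2941 + 3 × √11.2941 = 11.2941 + 3 × 3.3607 = 21.3761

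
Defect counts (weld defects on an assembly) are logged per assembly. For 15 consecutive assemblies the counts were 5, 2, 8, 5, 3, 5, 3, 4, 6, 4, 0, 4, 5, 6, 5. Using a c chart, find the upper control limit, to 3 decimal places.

10.578

c̄ = (5 + 2 + 8 + 5 + 3 + 5 + 3 + 4 + 6 + 4 + 0 + 4 + 5 + 6 + 5) / 15 = 65 / 15 = 4.3333
UCL = c̄ + 3√c̄ = 4.3333 + 3 × √4.3333 = 4.3333 + 3 × 2.0817 = 10.5783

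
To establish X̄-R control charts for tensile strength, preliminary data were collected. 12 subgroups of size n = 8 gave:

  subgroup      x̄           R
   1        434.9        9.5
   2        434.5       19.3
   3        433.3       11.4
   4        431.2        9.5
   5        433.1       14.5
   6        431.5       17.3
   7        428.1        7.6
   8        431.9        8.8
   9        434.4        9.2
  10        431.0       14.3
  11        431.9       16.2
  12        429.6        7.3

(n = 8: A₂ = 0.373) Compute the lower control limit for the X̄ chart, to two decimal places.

427.61

X̄̄ = (434.9 + 434.5 + 433.3 + 431.2 + 433.1 + 431.5 + 428.1 + 431.9 + 434.4 + 431.0 + 431.9 + 429.6) / 12 = 5185.4000 / 12 = 432.1167
R̄ = (9.5 + 19.3 + 11.4 + 9.5 + 14.5 + 17.3 + 7.6 + 8.8 + 9.2 + 14.3 + 16.2 + 7.3) / 12 = 144.9000 / 12 = 12.0750
LCL = X̄̄ − A₂·R̄ = 432.1167 − 0.373 × 12.0750 = 427.6127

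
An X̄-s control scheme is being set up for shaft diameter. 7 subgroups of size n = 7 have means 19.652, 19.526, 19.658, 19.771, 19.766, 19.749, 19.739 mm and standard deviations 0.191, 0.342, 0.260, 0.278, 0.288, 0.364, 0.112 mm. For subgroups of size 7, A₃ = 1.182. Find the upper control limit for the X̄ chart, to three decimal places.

X̄̄ = (19.652 + 19.526 + 19.658 + 19.771 + 19.766 + 19.749 + 19.739) / 7 = 19.6944
s̄ = (0.191 + 0.342 + 0.260 + 0.278 + 0.288 + 0.364 + 0.112) / 7 = 0.2621
UCL = X̄̄ + A₃·s̄ = 19.6944 + 1.182 × 0.2621 = 20.0043

20.004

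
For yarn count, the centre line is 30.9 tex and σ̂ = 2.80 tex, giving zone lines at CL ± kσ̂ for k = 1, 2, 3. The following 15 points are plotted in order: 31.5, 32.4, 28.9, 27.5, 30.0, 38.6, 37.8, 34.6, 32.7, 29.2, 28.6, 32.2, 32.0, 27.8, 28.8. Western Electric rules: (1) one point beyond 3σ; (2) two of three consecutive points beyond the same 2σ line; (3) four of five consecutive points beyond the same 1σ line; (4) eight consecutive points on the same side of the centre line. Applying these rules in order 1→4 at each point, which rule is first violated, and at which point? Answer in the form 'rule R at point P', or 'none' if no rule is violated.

rule 2 at point 7

Zone of each point (C = within 1σ̂, B = 1σ̂–2σ̂, A = 2σ̂–3σ̂, * = beyond 3σ̂; sign = side of CL): 1:+C, 2:+C, 3:-C, 4:-B, 5:-C, 6:+A, 7:+A, 8:+B, 9:+C, 10:-C, 11:-C, 12:+C, 13:+C, 14:-B, 15:-C
Rule 2 (two of three consecutive points beyond the same 2σ limit) is satisfied at point 7.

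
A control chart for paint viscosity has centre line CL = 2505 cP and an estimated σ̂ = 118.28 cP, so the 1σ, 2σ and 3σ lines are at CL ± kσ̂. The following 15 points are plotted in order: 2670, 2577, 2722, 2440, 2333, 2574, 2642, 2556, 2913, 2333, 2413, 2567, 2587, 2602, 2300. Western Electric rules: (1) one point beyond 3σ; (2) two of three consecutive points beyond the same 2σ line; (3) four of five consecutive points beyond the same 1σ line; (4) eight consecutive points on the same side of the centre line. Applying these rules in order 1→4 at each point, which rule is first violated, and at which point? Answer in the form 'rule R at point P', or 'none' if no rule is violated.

rule 1 at point 9

Zone of each point (C = within 1σ̂, B = 1σ̂–2σ̂, A = 2σ̂–3σ̂, * = beyond 3σ̂; sign = side of CL): 1:+B, 2:+C, 3:+B, 4:-C, 5:-B, 6:+C, 7:+B, 8:+C, 9:+*, 10:-B, 11:-C, 12:+C, 13:+C, 14:+C, 15:-B
Rule 1 (one point beyond the 3σ limits) is satisfied at point 9.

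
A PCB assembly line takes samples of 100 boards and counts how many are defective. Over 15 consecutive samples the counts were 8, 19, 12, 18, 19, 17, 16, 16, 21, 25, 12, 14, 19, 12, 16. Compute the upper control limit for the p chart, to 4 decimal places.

p̄ = Σdᵢ / (k·n) = 244 / (15 × 100) = 0.16267
UCL = p̄ + 3·√(p̄(1−p̄)/n) = 0.16267 + 3 × √(0.16267×0.83733/100) = 0.16267 + 3 × 0.03691 = 0.27339

0.2734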